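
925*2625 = 2428125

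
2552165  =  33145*77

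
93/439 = 93/439 = 0.21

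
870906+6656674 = 7527580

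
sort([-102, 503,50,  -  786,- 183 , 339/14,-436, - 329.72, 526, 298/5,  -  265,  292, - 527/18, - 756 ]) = [ - 786,-756, - 436,  -  329.72, - 265, - 183,  -  102,-527/18, 339/14, 50, 298/5,292, 503 , 526 ]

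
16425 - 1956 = 14469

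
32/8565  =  32/8565 = 0.00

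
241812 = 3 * 80604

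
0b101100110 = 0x166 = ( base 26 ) DK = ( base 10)358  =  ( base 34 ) AI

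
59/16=3 + 11/16 = 3.69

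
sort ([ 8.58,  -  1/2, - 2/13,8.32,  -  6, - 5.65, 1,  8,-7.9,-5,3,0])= [ - 7.9, - 6,  -  5.65, - 5, - 1/2, - 2/13, 0, 1, 3, 8,8.32,  8.58 ]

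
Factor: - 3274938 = -2^1 * 3^3*60647^1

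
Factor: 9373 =7^1* 13^1*103^1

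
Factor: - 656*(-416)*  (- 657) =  - 179292672 = -  2^9*3^2 * 13^1 * 41^1 * 73^1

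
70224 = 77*912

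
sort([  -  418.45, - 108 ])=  [ - 418.45, - 108]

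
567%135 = 27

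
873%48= 9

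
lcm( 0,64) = 0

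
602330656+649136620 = 1251467276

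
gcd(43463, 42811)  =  1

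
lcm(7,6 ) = 42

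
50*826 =41300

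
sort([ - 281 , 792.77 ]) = [ - 281,792.77 ]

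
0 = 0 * 89537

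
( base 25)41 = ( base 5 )401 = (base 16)65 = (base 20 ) 51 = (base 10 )101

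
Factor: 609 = 3^1*7^1*29^1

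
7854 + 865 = 8719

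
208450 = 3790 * 55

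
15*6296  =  94440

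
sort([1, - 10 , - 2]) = [ - 10, - 2,1] 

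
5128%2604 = 2524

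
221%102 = 17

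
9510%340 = 330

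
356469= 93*3833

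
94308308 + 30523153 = 124831461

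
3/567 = 1/189  =  0.01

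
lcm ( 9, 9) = 9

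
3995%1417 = 1161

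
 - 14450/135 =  - 2890/27 = - 107.04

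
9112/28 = 2278/7= 325.43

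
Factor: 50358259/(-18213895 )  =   - 5^( - 1)*31^( - 1) * 397^1*16787^( - 1 )*18121^1 = - 7194037/2601985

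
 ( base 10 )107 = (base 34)35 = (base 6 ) 255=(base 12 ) 8B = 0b1101011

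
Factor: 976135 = 5^1*197^1*991^1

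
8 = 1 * 8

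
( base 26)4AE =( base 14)112a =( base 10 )2978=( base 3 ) 11002022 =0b101110100010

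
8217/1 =8217  =  8217.00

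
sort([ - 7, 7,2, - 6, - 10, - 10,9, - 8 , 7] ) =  [ - 10,-10, - 8,-7, - 6,2,7 , 7, 9 ] 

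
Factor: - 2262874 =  - 2^1*1131437^1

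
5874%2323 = 1228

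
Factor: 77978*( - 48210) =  - 3759319380 =- 2^2*3^1*5^1*127^1*307^1*1607^1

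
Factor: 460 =2^2 * 5^1 * 23^1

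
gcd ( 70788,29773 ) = 1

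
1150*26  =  29900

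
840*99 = 83160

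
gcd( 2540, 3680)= 20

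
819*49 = 40131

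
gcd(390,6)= 6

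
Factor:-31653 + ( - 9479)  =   - 41132=   - 2^2*7^1*13^1*113^1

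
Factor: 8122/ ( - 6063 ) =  - 2^1*3^( - 1 )* 31^1*43^(- 1) * 47^(  -  1)*131^1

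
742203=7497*99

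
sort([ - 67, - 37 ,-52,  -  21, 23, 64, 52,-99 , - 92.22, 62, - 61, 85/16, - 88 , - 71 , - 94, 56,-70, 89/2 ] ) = [ - 99, - 94, - 92.22, - 88,-71, -70, - 67, - 61,-52,  -  37, -21,  85/16, 23, 89/2, 52,56,62 , 64 ] 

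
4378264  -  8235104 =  - 3856840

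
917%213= 65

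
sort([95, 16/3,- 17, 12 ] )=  [ -17,16/3 , 12, 95]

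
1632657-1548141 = 84516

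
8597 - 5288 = 3309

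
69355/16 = 69355/16 = 4334.69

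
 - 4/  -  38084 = 1/9521 = 0.00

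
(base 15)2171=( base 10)7081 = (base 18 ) 13F7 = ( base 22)edj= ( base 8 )15651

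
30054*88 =2644752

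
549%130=29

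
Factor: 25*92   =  2300 = 2^2*5^2*23^1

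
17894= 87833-69939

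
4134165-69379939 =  - 65245774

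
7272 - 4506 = 2766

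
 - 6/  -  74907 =2/24969 = 0.00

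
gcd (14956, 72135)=1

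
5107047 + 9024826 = 14131873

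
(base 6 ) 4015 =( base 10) 875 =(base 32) RB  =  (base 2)1101101011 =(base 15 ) 3D5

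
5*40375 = 201875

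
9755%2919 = 998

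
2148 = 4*537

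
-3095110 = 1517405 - 4612515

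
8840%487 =74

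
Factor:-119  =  -7^1 * 17^1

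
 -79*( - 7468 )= 589972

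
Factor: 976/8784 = 3^( - 2) = 1/9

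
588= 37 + 551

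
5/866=5/866=0.01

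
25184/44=572 + 4/11 = 572.36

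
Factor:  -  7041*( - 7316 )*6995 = 2^2*3^1*5^1*31^1*59^1*1399^1*2347^1 = 360326132220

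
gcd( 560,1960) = 280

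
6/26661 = 2/8887 = 0.00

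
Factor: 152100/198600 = 507/662=2^(-1)*3^1 * 13^2*331^( - 1 ) 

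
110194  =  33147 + 77047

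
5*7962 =39810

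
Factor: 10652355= 3^2*5^1*7^2*4831^1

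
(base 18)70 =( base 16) 7e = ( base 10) 126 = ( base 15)86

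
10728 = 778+9950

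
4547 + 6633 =11180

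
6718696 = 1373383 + 5345313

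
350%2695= 350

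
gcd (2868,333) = 3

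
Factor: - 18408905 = -5^1*3681781^1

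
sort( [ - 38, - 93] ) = [-93, - 38 ]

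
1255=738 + 517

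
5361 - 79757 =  - 74396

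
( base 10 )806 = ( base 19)248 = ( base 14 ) 418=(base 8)1446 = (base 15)38B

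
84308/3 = 28102 + 2/3 = 28102.67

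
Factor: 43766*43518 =2^2*3^1*79^1* 277^1 * 7253^1 =1904608788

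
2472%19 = 2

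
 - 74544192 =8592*( -8676) 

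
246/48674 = 123/24337 =0.01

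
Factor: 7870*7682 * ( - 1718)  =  -2^3*5^1*23^1*167^1*787^1*859^1 = -103865710120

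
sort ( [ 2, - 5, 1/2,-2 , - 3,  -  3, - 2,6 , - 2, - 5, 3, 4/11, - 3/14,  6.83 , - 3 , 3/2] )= [ - 5,  -  5, - 3, - 3, - 3, - 2, - 2, - 2, - 3/14,4/11,  1/2,3/2,2, 3, 6  ,  6.83]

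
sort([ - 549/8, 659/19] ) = [ - 549/8, 659/19]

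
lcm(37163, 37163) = 37163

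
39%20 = 19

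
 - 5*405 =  - 2025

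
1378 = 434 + 944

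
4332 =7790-3458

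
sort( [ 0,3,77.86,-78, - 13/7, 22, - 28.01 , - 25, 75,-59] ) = [ - 78, - 59, - 28.01, - 25, - 13/7,0  ,  3, 22,75, 77.86]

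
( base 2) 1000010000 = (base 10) 528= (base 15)253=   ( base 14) 29a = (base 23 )mm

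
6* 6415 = 38490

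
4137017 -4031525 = 105492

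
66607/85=783 + 52/85 = 783.61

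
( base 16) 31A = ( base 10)794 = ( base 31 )pj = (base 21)1GH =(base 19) 23F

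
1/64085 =1/64085 =0.00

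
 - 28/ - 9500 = 7/2375   =  0.00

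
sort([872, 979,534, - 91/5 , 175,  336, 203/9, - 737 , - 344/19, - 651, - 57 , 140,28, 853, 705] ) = [-737, - 651,  -  57, - 91/5,-344/19, 203/9,28,140,175 , 336 , 534,705,  853, 872,979 ] 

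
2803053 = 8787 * 319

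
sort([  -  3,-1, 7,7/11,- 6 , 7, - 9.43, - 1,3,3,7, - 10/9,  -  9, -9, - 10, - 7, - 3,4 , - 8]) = [- 10,  -  9.43, - 9,  -  9, - 8,  -  7, -6, - 3,  -  3, - 10/9,  -  1 ,- 1,7/11,3,3,4,7, 7, 7]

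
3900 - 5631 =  - 1731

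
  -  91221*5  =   - 456105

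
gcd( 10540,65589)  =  1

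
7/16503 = 7/16503 = 0.00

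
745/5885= 149/1177 = 0.13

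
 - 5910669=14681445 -20592114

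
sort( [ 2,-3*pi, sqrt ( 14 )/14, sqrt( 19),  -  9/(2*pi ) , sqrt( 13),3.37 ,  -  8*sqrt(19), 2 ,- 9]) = [  -  8*sqrt( 19),  -  3*pi, - 9 , - 9/(2*pi ), sqrt( 14)/14 , 2,  2,3.37,sqrt( 13),sqrt(19)]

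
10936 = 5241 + 5695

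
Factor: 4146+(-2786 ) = 1360 = 2^4*5^1 * 17^1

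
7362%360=162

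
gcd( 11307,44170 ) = 1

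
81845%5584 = 3669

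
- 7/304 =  - 7/304=-0.02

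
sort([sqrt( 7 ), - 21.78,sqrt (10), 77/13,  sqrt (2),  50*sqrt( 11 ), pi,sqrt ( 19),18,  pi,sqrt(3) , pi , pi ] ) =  [ - 21.78,sqrt( 2), sqrt ( 3),sqrt(7),pi, pi, pi,  pi, sqrt( 10), sqrt( 19),77/13, 18, 50*sqrt(11) ]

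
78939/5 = 78939/5 = 15787.80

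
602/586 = 1  +  8/293=1.03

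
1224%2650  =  1224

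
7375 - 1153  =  6222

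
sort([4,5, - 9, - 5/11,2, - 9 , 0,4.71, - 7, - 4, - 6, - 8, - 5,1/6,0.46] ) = [-9,-9, - 8,  -  7,-6, - 5,-4, - 5/11,0,1/6,0.46, 2,4,4.71,5 ] 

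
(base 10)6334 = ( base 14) 2446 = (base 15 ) 1d24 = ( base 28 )826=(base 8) 14276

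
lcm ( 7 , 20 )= 140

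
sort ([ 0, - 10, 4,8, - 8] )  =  [ - 10, - 8, 0, 4, 8]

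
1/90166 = 1/90166 = 0.00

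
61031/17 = 3590 + 1/17 = 3590.06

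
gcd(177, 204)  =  3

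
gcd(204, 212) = 4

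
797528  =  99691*8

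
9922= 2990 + 6932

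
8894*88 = 782672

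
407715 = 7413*55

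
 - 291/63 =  - 97/21  =  - 4.62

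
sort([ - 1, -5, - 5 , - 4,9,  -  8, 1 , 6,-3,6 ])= [  -  8 ,-5, -5 , - 4, - 3, - 1,1,  6, 6,  9]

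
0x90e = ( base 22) 4H8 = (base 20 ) 5fi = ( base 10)2318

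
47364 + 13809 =61173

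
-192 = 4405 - 4597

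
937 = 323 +614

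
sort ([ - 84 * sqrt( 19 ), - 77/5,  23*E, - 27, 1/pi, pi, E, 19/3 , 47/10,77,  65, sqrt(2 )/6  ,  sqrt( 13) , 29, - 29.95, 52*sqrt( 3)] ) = [ - 84  *sqrt( 19 ),-29.95, - 27, - 77/5 , sqrt( 2)/6, 1/pi, E,  pi, sqrt(13),47/10, 19/3,29, 23*E,65, 77, 52*sqrt( 3 )]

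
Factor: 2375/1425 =3^( - 1)*5^1 = 5/3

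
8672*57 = 494304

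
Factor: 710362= 2^1*17^2*1229^1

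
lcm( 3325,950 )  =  6650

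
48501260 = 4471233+44030027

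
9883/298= 9883/298 = 33.16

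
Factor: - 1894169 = -1093^1*1733^1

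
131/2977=131/2977 = 0.04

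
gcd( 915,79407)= 3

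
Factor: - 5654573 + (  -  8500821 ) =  - 2^1*11^1*109^1 * 5903^1 = - 14155394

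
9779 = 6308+3471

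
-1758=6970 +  - 8728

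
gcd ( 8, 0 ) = 8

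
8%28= 8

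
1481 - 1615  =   - 134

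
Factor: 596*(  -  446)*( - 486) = 129186576 = 2^4*3^5*149^1*223^1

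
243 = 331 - 88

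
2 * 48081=96162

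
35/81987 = 35/81987 = 0.00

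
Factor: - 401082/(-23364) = 2^(-1)*3^( -1) * 103^1 = 103/6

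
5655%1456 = 1287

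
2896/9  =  321 + 7/9 = 321.78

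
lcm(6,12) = 12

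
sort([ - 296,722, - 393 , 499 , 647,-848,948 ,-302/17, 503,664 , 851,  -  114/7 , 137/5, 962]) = [  -  848, - 393, - 296 , - 302/17, - 114/7 , 137/5, 499, 503, 647, 664,722 , 851, 948,962] 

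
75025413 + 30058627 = 105084040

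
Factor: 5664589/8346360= 2^( - 3) *3^( - 1 )*5^(-1)*7^1* 11^( - 1 )*37^1*6323^(  -  1)* 21871^1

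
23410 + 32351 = 55761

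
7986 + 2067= 10053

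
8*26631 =213048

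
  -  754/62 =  - 377/31= - 12.16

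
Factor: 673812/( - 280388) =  - 3^3*17^1 * 191^( - 1)=- 459/191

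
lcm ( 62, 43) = 2666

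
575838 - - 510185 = 1086023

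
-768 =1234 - 2002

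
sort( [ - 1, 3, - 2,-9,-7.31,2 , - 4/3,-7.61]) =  [ - 9,- 7.61,-7.31,-2,-4/3, - 1,  2,3]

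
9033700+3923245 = 12956945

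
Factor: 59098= 2^1*13^1*2273^1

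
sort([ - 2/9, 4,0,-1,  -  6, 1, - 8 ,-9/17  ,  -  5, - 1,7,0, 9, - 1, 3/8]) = [ -8,-6, - 5,- 1,-1  ,  -  1, - 9/17, - 2/9, 0, 0,3/8, 1, 4, 7,9 ] 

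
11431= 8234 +3197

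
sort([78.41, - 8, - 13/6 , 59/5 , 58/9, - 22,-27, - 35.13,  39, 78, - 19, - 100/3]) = [ - 35.13, - 100/3 , - 27, - 22, - 19, - 8, - 13/6,58/9 , 59/5, 39, 78, 78.41] 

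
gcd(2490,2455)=5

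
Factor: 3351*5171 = 3^1 * 1117^1*5171^1= 17328021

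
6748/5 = 1349+3/5 =1349.60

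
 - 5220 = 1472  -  6692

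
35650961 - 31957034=3693927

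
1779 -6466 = - 4687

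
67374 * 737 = 49654638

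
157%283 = 157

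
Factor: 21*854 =2^1*3^1*7^2*61^1 = 17934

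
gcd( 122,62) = 2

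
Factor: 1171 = 1171^1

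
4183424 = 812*5152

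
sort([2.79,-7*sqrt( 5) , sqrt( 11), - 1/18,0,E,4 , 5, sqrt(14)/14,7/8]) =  [ - 7*sqrt(5 ) , - 1/18,0, sqrt( 14 ) /14 , 7/8 , E,  2.79, sqrt(11 ) , 4 , 5]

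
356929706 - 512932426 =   -  156002720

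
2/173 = 2/173  =  0.01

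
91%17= 6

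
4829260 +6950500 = 11779760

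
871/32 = 27 + 7/32 = 27.22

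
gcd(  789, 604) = 1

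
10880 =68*160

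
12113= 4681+7432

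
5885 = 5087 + 798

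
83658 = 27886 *3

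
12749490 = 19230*663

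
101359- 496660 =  - 395301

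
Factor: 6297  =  3^1*2099^1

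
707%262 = 183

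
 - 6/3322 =  -  3/1661 = - 0.00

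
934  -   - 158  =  1092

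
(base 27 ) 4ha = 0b110100111001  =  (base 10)3385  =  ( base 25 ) 5AA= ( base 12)1b61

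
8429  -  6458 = 1971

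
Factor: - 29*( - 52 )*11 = 16588 = 2^2 *11^1*13^1*  29^1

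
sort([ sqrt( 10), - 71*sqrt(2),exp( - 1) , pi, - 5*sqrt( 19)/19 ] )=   [ - 71*sqrt(2), - 5*sqrt( 19 ) /19,exp( - 1),pi,sqrt(10 ) ]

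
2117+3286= 5403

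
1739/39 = 44+23/39= 44.59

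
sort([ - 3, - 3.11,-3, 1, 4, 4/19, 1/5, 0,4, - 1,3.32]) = [ -3.11, - 3, - 3, - 1, 0 , 1/5,  4/19 , 1, 3.32, 4, 4]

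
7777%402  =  139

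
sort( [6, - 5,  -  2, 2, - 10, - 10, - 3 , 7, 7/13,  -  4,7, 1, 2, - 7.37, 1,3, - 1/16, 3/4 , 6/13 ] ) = [ - 10, -10,-7.37, - 5, - 4,-3, - 2, - 1/16, 6/13 , 7/13,3/4,1,1,  2, 2, 3, 6, 7,  7]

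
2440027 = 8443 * 289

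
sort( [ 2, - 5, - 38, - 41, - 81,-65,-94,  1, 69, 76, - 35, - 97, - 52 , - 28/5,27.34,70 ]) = [ - 97, - 94, - 81,-65, - 52, - 41,  -  38,- 35,  -  28/5, - 5,  1,2, 27.34, 69,70,76 ]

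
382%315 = 67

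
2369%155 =44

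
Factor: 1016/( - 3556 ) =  - 2/7 = - 2^1*7^( - 1 ) 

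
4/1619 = 4/1619=0.00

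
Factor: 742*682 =2^2*7^1*11^1* 31^1*53^1 = 506044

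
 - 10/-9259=10/9259 =0.00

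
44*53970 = 2374680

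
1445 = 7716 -6271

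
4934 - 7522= - 2588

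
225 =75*3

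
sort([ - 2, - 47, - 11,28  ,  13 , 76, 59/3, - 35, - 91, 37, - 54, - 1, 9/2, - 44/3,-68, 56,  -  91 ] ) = [-91, - 91, - 68, - 54, - 47, - 35, - 44/3, - 11, - 2, -1,9/2, 13 , 59/3 , 28, 37 , 56, 76 ] 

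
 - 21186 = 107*( - 198)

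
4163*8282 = 34477966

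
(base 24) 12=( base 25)11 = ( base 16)1a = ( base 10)26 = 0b11010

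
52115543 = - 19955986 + 72071529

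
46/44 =23/22 = 1.05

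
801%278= 245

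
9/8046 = 1/894 = 0.00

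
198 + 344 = 542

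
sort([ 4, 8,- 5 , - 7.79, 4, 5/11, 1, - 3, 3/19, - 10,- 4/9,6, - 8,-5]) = [ - 10, - 8 , - 7.79, - 5,-5, - 3, - 4/9,3/19, 5/11, 1, 4, 4, 6 , 8]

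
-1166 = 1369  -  2535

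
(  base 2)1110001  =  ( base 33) 3e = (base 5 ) 423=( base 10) 113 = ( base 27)45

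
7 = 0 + 7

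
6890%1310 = 340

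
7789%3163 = 1463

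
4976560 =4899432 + 77128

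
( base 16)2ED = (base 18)25B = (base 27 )10K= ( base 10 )749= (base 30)OT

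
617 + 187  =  804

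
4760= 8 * 595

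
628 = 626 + 2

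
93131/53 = 1757 + 10/53 = 1757.19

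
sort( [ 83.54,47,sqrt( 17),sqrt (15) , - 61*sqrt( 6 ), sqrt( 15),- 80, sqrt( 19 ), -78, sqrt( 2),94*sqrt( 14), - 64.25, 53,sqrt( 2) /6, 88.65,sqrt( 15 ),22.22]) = [-61*sqrt( 6), - 80, - 78,  -  64.25,sqrt( 2 ) /6, sqrt( 2 ),sqrt( 15), sqrt( 15),sqrt(15 ),sqrt ( 17 ), sqrt ( 19 ),22.22,47,53,83.54, 88.65,94*sqrt( 14)]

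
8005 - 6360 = 1645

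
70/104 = 35/52 = 0.67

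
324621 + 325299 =649920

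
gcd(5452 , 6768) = 188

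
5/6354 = 5/6354=0.00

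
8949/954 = 9 + 121/318 = 9.38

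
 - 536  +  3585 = 3049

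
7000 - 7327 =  - 327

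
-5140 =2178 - 7318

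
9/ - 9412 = -1+9403/9412 = - 0.00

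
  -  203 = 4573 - 4776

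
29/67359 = 29/67359 = 0.00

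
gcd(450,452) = 2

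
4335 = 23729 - 19394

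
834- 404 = 430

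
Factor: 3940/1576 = 2^(-1)*5^1 = 5/2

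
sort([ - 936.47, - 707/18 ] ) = [-936.47,-707/18 ] 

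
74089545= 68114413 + 5975132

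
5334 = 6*889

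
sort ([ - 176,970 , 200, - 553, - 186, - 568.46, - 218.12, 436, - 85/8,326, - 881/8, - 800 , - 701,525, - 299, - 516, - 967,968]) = [ - 967, - 800, - 701 , - 568.46, - 553,-516,-299,  -  218.12, -186, - 176, - 881/8 , - 85/8,200,326, 436,525, 968,  970]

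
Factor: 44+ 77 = 11^2 = 121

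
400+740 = 1140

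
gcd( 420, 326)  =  2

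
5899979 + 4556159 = 10456138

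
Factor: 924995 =5^1*184999^1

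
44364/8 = 5545 + 1/2= 5545.50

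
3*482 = 1446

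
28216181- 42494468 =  - 14278287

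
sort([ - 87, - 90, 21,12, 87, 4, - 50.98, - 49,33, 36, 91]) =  [ - 90, - 87,-50.98,  -  49, 4, 12, 21, 33,36,87, 91]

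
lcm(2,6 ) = 6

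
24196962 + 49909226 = 74106188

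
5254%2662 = 2592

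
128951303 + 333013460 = 461964763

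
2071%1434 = 637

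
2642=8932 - 6290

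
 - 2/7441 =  -2/7441 = - 0.00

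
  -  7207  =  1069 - 8276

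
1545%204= 117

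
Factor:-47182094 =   -  2^1*43^1  *548629^1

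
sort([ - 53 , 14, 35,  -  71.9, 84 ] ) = [- 71.9, - 53,  14,  35, 84]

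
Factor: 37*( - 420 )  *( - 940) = 2^4*3^1 * 5^2*7^1*37^1  *47^1= 14607600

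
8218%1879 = 702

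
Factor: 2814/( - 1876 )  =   - 3/2 = - 2^( - 1)*3^1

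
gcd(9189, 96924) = 3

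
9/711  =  1/79 = 0.01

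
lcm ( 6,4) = 12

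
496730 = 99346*5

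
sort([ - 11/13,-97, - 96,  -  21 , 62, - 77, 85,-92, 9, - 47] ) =[ - 97, - 96, - 92, - 77,-47, - 21, - 11/13, 9, 62, 85]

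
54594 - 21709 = 32885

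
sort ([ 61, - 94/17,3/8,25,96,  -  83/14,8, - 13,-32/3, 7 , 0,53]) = [ - 13 ,-32/3, - 83/14, - 94/17,  0,3/8,7,8, 25,53, 61,96 ] 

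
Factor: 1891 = 31^1*61^1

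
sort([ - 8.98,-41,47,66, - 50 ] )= [ - 50,  -  41, - 8.98,47,66 ] 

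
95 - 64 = 31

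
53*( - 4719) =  - 250107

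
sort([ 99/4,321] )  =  [99/4, 321 ] 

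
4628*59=273052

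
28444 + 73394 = 101838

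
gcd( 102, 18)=6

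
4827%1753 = 1321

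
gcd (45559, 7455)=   1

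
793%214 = 151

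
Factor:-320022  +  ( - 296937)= - 616959 = -3^2*7^2*1399^1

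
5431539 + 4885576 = 10317115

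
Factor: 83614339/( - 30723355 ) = -5^( - 1 )*13^( - 2)*37^1*103^( - 1)*353^(  -  1)*2259847^1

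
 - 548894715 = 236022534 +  - 784917249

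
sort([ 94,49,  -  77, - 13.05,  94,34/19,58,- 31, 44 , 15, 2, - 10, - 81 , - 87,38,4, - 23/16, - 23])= [-87 ,  -  81 ,  -  77, - 31, - 23, - 13.05, - 10, - 23/16, 34/19, 2, 4,  15 , 38,44, 49, 58, 94, 94] 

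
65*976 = 63440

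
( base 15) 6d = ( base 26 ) 3P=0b1100111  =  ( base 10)103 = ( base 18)5D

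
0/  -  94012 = 0/1 = -  0.00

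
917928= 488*1881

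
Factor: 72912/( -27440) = -93/35 = -3^1*5^( - 1 )*7^(  -  1)*  31^1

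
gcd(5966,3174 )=2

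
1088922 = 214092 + 874830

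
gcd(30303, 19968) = 39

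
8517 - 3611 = 4906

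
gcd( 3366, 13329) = 9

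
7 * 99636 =697452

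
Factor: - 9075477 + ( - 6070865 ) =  - 2^1*293^1*25847^1 = -15146342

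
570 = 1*570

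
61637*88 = 5424056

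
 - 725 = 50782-51507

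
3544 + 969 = 4513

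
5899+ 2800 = 8699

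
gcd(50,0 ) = 50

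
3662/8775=3662/8775  =  0.42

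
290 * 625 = 181250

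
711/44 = 16 + 7/44 = 16.16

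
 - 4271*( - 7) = 29897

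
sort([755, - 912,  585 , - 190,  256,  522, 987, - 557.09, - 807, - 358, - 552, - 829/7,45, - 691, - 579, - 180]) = [-912, - 807,- 691, - 579, - 557.09, - 552 ,-358, - 190,-180, - 829/7,45, 256,522,585, 755,987]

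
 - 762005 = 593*(-1285 )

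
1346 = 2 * 673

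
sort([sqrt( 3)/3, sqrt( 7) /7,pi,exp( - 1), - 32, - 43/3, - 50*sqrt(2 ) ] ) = [ - 50*sqrt(2),-32, - 43/3,exp( - 1),sqrt(7)/7,sqrt(3)/3,  pi]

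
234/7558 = 117/3779= 0.03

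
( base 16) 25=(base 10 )37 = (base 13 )2b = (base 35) 12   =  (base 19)1i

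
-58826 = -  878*67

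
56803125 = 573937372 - 517134247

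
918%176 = 38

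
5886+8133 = 14019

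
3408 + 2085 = 5493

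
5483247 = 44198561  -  38715314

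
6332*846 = 5356872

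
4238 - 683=3555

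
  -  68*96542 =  - 6564856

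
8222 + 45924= 54146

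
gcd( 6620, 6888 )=4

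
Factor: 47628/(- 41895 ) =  - 2^2*3^3*5^( - 1)*19^( - 1) = - 108/95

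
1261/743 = 1261/743 = 1.70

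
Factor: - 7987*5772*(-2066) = 2^3*3^1*7^2*13^1*37^1*163^1*1033^1 = 95244591624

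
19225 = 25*769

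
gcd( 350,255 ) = 5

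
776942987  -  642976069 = 133966918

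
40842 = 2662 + 38180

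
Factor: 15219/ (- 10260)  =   - 89/60 = -2^(  -  2)*3^( - 1 ) * 5^(-1 )*89^1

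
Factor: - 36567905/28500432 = -2^( - 4) *3^(-1 )*5^1*11^1*17^(  -  1)*53^( -1)*59^2*191^1*659^( - 1 ) 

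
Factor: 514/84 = 257/42  =  2^( - 1) * 3^( - 1 )*7^(-1)*257^1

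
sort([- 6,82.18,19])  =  [  -  6, 19,82.18 ] 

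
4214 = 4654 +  - 440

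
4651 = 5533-882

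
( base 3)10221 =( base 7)211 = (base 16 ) 6A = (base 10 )106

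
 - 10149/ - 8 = 1268  +  5/8 = 1268.62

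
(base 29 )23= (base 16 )3d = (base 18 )37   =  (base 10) 61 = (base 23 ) 2f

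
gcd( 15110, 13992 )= 2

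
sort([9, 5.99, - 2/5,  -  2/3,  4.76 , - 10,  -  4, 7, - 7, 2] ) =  [ - 10,-7,-4, - 2/3,-2/5,2,4.76, 5.99,7,9]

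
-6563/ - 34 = 193+ 1/34 = 193.03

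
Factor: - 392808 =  - 2^3*3^1*13^1*1259^1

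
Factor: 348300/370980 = 5^1*43^1 * 229^ ( - 1 ) = 215/229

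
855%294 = 267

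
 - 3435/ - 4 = 858 + 3/4 = 858.75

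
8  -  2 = 6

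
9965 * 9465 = 94318725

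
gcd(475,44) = 1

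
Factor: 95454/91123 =2^1*3^2*293^(-1 ) * 311^( - 1)*5303^1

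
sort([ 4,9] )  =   [4,  9 ] 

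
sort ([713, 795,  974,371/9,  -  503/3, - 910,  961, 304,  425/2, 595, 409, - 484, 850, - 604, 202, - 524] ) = [ - 910, - 604, - 524, - 484, - 503/3, 371/9,202, 425/2, 304,409, 595, 713,795 , 850,961, 974] 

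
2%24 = 2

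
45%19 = 7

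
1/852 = 1/852 = 0.00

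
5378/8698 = 2689/4349 =0.62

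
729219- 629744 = 99475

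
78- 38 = 40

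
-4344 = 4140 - 8484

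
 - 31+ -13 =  -44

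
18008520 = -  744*(-24205)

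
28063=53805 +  - 25742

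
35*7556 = 264460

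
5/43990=1/8798=0.00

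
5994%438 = 300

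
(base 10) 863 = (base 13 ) 515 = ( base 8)1537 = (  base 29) 10m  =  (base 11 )715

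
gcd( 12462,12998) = 134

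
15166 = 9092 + 6074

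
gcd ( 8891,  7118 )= 1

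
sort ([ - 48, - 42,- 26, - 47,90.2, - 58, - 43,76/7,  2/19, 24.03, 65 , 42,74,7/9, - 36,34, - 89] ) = [ - 89,-58, -48, - 47, - 43, - 42, - 36, - 26, 2/19,7/9,76/7, 24.03, 34, 42, 65, 74, 90.2]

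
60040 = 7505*8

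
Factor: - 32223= - 3^1*23^1*467^1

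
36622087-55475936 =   -  18853849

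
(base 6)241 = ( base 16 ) 61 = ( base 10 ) 97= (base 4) 1201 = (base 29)3a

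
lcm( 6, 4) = 12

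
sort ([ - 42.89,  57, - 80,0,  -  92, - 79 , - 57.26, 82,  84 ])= [-92, - 80, - 79, - 57.26 , - 42.89,0,  57 , 82, 84 ]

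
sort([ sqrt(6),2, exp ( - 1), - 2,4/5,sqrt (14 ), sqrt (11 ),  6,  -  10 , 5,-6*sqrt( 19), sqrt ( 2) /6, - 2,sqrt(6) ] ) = [-6*sqrt( 19 ),-10, - 2, - 2,sqrt( 2) /6,  exp(  -  1),4/5,2,sqrt ( 6 ) , sqrt( 6),sqrt ( 11) , sqrt ( 14 ), 5 , 6]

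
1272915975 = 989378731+283537244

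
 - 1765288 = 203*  ( - 8696) 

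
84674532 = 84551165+123367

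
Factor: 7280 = 2^4*5^1*7^1*13^1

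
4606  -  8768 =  -4162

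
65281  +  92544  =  157825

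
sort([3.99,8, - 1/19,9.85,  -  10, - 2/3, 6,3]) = [-10, - 2/3,-1/19,3, 3.99, 6,  8, 9.85 ]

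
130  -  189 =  - 59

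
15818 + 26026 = 41844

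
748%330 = 88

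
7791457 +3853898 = 11645355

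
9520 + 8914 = 18434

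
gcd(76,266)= 38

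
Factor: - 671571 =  - 3^4*8291^1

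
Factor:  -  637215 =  - 3^1*5^1*23^1*1847^1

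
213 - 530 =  - 317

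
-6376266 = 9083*( - 702 )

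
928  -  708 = 220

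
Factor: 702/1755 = 2/5= 2^1 * 5^(-1) 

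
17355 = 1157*15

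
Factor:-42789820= -2^2*5^1*83^1 * 149^1 * 173^1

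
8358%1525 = 733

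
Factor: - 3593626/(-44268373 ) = 2^1*113^1 * 1987^( - 1)*15901^1 * 22279^(-1)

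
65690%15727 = 2782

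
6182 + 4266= 10448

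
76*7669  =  582844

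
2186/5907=2186/5907 = 0.37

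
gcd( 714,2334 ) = 6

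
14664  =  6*2444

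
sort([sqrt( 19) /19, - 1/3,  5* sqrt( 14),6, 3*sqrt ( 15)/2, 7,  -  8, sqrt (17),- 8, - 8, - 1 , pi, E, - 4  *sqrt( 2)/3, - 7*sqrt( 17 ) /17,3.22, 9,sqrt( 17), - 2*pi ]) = [ - 8 , - 8, - 8  ,-2*pi, - 4* sqrt( 2)/3, - 7  *  sqrt(17)/17,-1 , - 1/3,sqrt( 19)/19,E,pi,3.22,sqrt( 17),sqrt( 17),3*sqrt( 15) /2 , 6,7, 9,5*sqrt( 14)]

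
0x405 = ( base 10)1029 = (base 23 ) 1lh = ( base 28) 18L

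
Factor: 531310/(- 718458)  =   - 335/453 =- 3^(- 1)*5^1*67^1* 151^(  -  1 )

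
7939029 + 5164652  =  13103681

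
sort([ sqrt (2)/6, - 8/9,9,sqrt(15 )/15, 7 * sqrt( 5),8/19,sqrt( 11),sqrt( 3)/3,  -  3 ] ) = [ - 3, - 8/9, sqrt(2)/6, sqrt(15) /15, 8/19 , sqrt (3)/3,sqrt(11), 9, 7*sqrt( 5) ] 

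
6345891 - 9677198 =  - 3331307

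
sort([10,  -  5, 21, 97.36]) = [ - 5, 10,21, 97.36 ]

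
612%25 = 12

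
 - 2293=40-2333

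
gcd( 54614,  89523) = 7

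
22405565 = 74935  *299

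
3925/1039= 3+808/1039 = 3.78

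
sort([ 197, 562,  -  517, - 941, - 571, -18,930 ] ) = [- 941, - 571,-517,-18 , 197, 562,930]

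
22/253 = 2/23 = 0.09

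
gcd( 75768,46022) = 2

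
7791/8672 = 7791/8672 = 0.90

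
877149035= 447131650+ 430017385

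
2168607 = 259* 8373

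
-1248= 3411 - 4659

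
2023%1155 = 868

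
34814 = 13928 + 20886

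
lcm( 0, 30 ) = 0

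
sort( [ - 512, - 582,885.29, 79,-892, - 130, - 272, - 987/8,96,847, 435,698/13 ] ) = [ - 892,-582, -512, - 272, - 130, - 987/8,698/13, 79, 96,435,  847, 885.29] 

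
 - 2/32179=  - 1+32177/32179=-0.00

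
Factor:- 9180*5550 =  - 2^3*3^4*5^3*17^1*37^1 = - 50949000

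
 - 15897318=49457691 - 65355009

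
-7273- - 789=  - 6484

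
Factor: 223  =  223^1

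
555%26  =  9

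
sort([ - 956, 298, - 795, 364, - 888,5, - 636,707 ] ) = [-956, - 888,-795, - 636,5,298  ,  364 , 707]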